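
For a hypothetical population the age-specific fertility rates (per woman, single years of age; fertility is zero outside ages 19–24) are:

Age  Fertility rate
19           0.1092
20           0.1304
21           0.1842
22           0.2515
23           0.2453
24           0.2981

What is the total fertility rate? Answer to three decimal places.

Sum of ASFRs = 0.1092 + 0.1304 + 0.1842 + 0.2515 + 0.2453 + 0.2981 = 1.2187
TFR = 1.2187

1.219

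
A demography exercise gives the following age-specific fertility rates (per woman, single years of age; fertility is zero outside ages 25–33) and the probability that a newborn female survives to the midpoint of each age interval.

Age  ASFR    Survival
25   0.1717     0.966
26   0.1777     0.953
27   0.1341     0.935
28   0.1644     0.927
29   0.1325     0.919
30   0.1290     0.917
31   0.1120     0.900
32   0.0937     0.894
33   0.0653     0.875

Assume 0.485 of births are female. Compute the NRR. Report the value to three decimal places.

0.531

Proportion female at birth = 0.485.
Survival-weighted fertility by age (1·fₓ·Sₓ):
  25: 1 × 0.1717 × 0.966 = 0.16586
  26: 1 × 0.1777 × 0.953 = 0.16935
  27: 1 × 0.1341 × 0.935 = 0.12538
  28: 1 × 0.1644 × 0.927 = 0.15240
  29: 1 × 0.1325 × 0.919 = 0.12177
  30: 1 × 0.1290 × 0.917 = 0.11829
  31: 1 × 0.1120 × 0.900 = 0.10080
  32: 1 × 0.0937 × 0.894 = 0.08377
  33: 1 × 0.0653 × 0.875 = 0.05714
Sum = 1.09476
NRR = 0.485 × 1.09476 = 0.53096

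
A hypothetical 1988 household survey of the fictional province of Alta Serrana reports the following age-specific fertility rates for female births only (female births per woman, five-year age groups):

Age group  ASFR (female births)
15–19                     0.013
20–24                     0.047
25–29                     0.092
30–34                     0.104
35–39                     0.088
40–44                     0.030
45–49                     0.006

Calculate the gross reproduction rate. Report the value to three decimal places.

1.900

Sum of female ASFRs = 0.013 + 0.047 + 0.092 + 0.104 + 0.088 + 0.030 + 0.006 = 0.380
GRR = 5 × 0.380 = 1.9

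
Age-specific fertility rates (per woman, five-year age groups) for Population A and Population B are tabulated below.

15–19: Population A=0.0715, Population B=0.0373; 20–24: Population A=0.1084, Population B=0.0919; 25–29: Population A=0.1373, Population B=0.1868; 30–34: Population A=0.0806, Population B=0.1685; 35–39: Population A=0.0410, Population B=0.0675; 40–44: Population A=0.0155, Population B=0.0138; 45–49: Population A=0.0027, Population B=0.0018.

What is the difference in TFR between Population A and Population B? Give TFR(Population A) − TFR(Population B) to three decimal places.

-0.553

Population A:
  Sum of ASFRs = 0.0715 + 0.1084 + 0.1373 + 0.0806 + 0.0410 + 0.0155 + 0.0027 = 0.4570
  TFR = 5 × 0.4570 = 2.285
Population B:
  Sum of ASFRs = 0.0373 + 0.0919 + 0.1868 + 0.1685 + 0.0675 + 0.0138 + 0.0018 = 0.5676
  TFR = 5 × 0.5676 = 2.838
Difference = 2.285 − 2.838 = -0.553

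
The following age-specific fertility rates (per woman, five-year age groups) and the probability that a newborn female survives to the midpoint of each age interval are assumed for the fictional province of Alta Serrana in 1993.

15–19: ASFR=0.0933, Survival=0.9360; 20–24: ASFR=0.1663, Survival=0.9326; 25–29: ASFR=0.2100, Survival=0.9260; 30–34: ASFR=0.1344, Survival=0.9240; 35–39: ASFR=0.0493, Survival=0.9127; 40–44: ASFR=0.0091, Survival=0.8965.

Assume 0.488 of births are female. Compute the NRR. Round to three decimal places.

1.499

Proportion female at birth = 0.488.
Weighting each age-specific rate by interval width and survival:
  15–19: 5 × 0.0933 × 0.9360 = 0.43664
  20–24: 5 × 0.1663 × 0.9326 = 0.77546
  25–29: 5 × 0.2100 × 0.9260 = 0.97230
  30–34: 5 × 0.1344 × 0.9240 = 0.62093
  35–39: 5 × 0.0493 × 0.9127 = 0.22498
  40–44: 5 × 0.0091 × 0.8965 = 0.04079
Sum = 3.07110
NRR = 0.488 × 3.07110 = 1.49870
NRR > 1, so each generation more than replaces itself.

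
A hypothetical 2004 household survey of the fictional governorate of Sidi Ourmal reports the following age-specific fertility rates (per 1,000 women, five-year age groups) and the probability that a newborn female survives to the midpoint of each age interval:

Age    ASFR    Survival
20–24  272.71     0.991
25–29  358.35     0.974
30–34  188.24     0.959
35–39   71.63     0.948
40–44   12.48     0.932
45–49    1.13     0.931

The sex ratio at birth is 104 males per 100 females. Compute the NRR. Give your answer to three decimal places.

2.158

Proportion female at birth = 100 / (100 + 104) = 0.49020.
Weighting each age-specific rate by interval width and survival:
  20–24: 5 × 272.71/1000 × 0.991 = 1.35128
  25–29: 5 × 358.35/1000 × 0.974 = 1.74516
  30–34: 5 × 188.24/1000 × 0.959 = 0.90261
  35–39: 5 × 71.63/1000 × 0.948 = 0.33953
  40–44: 5 × 12.48/1000 × 0.932 = 0.05816
  45–49: 5 × 1.13/1000 × 0.931 = 0.00526
Sum = 4.40200
NRR = 0.49020 × 4.40200 = 2.15786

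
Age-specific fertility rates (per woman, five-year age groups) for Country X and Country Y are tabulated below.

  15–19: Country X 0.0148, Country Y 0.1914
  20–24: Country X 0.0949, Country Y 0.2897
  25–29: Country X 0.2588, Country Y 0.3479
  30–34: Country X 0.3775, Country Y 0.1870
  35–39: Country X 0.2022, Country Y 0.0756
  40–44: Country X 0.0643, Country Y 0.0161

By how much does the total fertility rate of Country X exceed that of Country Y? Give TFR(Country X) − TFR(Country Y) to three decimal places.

-0.476

Country X:
  Sum of ASFRs = 0.0148 + 0.0949 + 0.2588 + 0.3775 + 0.2022 + 0.0643 = 1.0125
  TFR = 5 × 1.0125 = 5.0625
Country Y:
  Sum of ASFRs = 0.1914 + 0.2897 + 0.3479 + 0.1870 + 0.0756 + 0.0161 = 1.1077
  TFR = 5 × 1.1077 = 5.5385
Difference = 5.0625 − 5.5385 = -0.476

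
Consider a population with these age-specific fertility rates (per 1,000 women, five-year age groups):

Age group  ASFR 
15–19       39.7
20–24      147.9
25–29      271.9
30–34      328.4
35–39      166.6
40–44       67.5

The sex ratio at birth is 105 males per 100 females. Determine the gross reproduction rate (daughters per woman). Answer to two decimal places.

Proportion female at birth = 100 / (100 + 105) = 0.48780.
Sum of ASFRs = 39.7 + 147.9 + 271.9 + 328.4 + 166.6 + 67.5 = 1022.0
TFR = 5 × 1022.0 / 1000 = 5.11
GRR = 0.48780 × 5.11 = 2.49266

2.49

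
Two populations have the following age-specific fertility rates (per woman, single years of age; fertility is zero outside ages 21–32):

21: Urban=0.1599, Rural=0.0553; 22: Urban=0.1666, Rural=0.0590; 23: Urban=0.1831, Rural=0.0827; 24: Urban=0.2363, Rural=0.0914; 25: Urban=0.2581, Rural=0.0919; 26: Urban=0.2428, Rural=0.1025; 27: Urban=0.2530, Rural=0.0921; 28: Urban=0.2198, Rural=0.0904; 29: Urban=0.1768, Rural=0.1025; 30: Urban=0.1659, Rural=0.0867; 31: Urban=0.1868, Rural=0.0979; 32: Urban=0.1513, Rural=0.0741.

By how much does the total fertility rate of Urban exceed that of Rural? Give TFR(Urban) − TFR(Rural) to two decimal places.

Urban:
  Sum of ASFRs = 0.1599 + 0.1666 + 0.1831 + 0.2363 + 0.2581 + 0.2428 + 0.2530 + 0.2198 + 0.1768 + 0.1659 + 0.1868 + 0.1513 = 2.4004
  TFR = 2.4004
Rural:
  Sum of ASFRs = 0.0553 + 0.0590 + 0.0827 + 0.0914 + 0.0919 + 0.1025 + 0.0921 + 0.0904 + 0.1025 + 0.0867 + 0.0979 + 0.0741 = 1.0265
  TFR = 1.0265
Difference = 2.4004 − 1.0265 = 1.3739

1.37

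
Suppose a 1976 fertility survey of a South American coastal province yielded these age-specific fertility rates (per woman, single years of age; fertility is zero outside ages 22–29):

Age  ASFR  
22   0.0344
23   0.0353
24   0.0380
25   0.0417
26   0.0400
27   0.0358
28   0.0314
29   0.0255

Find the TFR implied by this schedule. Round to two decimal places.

Sum of ASFRs = 0.0344 + 0.0353 + 0.0380 + 0.0417 + 0.0400 + 0.0358 + 0.0314 + 0.0255 = 0.2821
TFR = 0.2821

0.28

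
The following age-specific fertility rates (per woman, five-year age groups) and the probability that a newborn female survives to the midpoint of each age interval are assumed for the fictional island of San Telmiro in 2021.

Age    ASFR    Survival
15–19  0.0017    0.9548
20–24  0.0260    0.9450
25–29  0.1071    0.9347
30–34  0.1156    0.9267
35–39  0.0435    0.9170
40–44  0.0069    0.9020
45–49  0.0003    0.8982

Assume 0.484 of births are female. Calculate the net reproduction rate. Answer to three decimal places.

0.677

Proportion female at birth = 0.484.
Weighting each age-specific rate by interval width and survival:
  15–19: 5 × 0.0017 × 0.9548 = 0.00812
  20–24: 5 × 0.0260 × 0.9450 = 0.12285
  25–29: 5 × 0.1071 × 0.9347 = 0.50053
  30–34: 5 × 0.1156 × 0.9267 = 0.53563
  35–39: 5 × 0.0435 × 0.9170 = 0.19945
  40–44: 5 × 0.0069 × 0.9020 = 0.03112
  45–49: 5 × 0.0003 × 0.8982 = 0.00135
Sum = 1.39905
NRR = 0.484 × 1.39905 = 0.67714
An NRR under 1 implies long-run decline under these rates.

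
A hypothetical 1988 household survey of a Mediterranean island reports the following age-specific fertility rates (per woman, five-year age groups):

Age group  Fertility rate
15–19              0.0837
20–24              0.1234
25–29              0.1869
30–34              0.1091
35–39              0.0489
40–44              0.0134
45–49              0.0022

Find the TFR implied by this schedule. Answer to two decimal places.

2.84

Sum of ASFRs = 0.0837 + 0.1234 + 0.1869 + 0.1091 + 0.0489 + 0.0134 + 0.0022 = 0.5676
TFR = 5 × 0.5676 = 2.838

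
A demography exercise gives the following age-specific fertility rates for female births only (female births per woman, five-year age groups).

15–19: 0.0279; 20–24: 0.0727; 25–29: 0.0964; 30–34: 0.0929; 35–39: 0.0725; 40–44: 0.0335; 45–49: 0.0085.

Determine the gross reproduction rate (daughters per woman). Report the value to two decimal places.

2.02

Sum of female ASFRs = 0.0279 + 0.0727 + 0.0964 + 0.0929 + 0.0725 + 0.0335 + 0.0085 = 0.4044
GRR = 5 × 0.4044 = 2.022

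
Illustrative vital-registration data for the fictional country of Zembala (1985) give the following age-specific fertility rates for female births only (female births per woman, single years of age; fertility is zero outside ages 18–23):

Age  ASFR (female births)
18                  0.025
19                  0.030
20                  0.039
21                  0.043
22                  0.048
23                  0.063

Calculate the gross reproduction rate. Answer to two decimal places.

Sum of female ASFRs = 0.025 + 0.030 + 0.039 + 0.043 + 0.048 + 0.063 = 0.248
GRR = 0.248

0.25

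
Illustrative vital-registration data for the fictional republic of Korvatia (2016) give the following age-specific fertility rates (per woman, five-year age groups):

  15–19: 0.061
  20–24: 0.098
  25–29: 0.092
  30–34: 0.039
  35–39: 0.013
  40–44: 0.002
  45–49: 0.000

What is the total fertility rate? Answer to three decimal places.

Sum of ASFRs = 0.061 + 0.098 + 0.092 + 0.039 + 0.013 + 0.002 + 0.000 = 0.305
TFR = 5 × 0.305 = 1.525

1.525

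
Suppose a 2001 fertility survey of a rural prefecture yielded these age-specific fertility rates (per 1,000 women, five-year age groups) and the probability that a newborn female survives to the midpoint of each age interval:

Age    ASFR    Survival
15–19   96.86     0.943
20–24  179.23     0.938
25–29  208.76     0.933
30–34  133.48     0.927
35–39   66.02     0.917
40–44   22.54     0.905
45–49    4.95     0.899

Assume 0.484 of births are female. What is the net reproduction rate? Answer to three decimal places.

1.605

Proportion female at birth = 0.484.
Per-age-group product (5 × ASFR × survival probability):
  15–19: 5 × 96.86/1000 × 0.943 = 0.45669
  20–24: 5 × 179.23/1000 × 0.938 = 0.84059
  25–29: 5 × 208.76/1000 × 0.933 = 0.97387
  30–34: 5 × 133.48/1000 × 0.927 = 0.61868
  35–39: 5 × 66.02/1000 × 0.917 = 0.30270
  40–44: 5 × 22.54/1000 × 0.905 = 0.10199
  45–49: 5 × 4.95/1000 × 0.899 = 0.02225
Sum = 3.31677
NRR = 0.484 × 3.31677 = 1.60532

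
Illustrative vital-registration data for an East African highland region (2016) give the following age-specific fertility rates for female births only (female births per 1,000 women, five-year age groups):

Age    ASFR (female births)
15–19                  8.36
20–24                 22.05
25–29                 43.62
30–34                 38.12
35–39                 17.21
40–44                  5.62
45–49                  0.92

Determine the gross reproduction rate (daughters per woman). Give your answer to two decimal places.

0.68

Sum of female ASFRs = 8.36 + 22.05 + 43.62 + 38.12 + 17.21 + 5.62 + 0.92 = 135.90
GRR = 5 × 135.90 / 1000 = 0.6795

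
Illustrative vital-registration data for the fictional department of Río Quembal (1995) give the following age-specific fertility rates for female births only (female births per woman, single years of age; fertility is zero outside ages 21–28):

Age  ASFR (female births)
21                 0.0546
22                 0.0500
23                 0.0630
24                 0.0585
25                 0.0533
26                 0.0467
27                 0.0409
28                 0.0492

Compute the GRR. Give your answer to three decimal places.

Sum of female ASFRs = 0.0546 + 0.0500 + 0.0630 + 0.0585 + 0.0533 + 0.0467 + 0.0409 + 0.0492 = 0.4162
GRR = 0.4162

0.416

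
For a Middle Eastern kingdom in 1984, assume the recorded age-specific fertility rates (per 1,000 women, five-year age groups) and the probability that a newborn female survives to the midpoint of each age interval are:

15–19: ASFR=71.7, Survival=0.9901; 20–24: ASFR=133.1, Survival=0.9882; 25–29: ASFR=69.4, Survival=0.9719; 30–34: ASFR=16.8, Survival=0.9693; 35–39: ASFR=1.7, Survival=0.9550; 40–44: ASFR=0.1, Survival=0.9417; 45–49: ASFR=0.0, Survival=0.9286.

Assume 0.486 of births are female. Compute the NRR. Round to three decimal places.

0.700

Proportion female at birth = 0.486.
Each age group contributes 5 × ASFR × survival:
  15–19: 5 × 71.7/1000 × 0.9901 = 0.35495
  20–24: 5 × 133.1/1000 × 0.9882 = 0.65765
  25–29: 5 × 69.4/1000 × 0.9719 = 0.33725
  30–34: 5 × 16.8/1000 × 0.9693 = 0.08142
  35–39: 5 × 1.7/1000 × 0.9550 = 0.00812
  40–44: 5 × 0.1/1000 × 0.9417 = 0.00047
  45–49: 5 × 0.0/1000 × 0.9286 = 0.00000
Sum = 1.43986
NRR = 0.486 × 1.43986 = 0.69977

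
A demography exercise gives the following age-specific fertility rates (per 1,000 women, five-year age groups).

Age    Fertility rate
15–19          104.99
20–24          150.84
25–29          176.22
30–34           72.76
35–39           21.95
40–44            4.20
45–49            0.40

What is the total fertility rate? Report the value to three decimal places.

Sum of ASFRs = 104.99 + 150.84 + 176.22 + 72.76 + 21.95 + 4.20 + 0.40 = 531.36
TFR = 5 × 531.36 / 1000 = 2.6568

2.657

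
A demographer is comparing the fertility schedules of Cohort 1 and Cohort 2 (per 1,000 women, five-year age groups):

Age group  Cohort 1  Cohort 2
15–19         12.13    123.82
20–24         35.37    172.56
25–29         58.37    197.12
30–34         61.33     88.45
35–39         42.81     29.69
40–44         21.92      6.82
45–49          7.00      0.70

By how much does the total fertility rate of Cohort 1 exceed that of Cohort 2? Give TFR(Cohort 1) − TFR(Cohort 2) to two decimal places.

-1.90

Cohort 1:
  Sum of ASFRs = 12.13 + 35.37 + 58.37 + 61.33 + 42.81 + 21.92 + 7.00 = 238.93
  TFR = 5 × 238.93 / 1000 = 1.19465
Cohort 2:
  Sum of ASFRs = 123.82 + 172.56 + 197.12 + 88.45 + 29.69 + 6.82 + 0.70 = 619.16
  TFR = 5 × 619.16 / 1000 = 3.0958
Difference = 1.19465 − 3.0958 = -1.90115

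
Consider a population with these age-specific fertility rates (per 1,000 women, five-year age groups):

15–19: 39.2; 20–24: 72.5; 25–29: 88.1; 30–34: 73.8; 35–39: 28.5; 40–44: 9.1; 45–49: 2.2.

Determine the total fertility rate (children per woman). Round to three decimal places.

1.567

Sum of ASFRs = 39.2 + 72.5 + 88.1 + 73.8 + 28.5 + 9.1 + 2.2 = 313.4
TFR = 5 × 313.4 / 1000 = 1.567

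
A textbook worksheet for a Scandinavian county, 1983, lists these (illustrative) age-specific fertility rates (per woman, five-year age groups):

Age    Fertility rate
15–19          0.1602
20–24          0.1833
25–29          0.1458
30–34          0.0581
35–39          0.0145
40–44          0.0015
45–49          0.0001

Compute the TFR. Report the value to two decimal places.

Sum of ASFRs = 0.1602 + 0.1833 + 0.1458 + 0.0581 + 0.0145 + 0.0015 + 0.0001 = 0.5635
TFR = 5 × 0.5635 = 2.8175

2.82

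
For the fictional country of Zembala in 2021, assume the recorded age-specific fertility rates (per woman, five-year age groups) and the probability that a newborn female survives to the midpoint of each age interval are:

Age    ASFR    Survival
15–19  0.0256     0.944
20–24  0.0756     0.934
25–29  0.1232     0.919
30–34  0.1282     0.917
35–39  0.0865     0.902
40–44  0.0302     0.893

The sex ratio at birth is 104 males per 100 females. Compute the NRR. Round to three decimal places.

Proportion female at birth = 100 / (100 + 104) = 0.49020.
Each age group contributes 5 × ASFR × survival:
  15–19: 5 × 0.0256 × 0.944 = 0.12083
  20–24: 5 × 0.0756 × 0.934 = 0.35305
  25–29: 5 × 0.1232 × 0.919 = 0.56610
  30–34: 5 × 0.1282 × 0.917 = 0.58780
  35–39: 5 × 0.0865 × 0.902 = 0.39012
  40–44: 5 × 0.0302 × 0.893 = 0.13484
Sum = 2.15274
NRR = 0.49020 × 2.15274 = 1.05527
NRR > 1, so each generation more than replaces itself.

1.055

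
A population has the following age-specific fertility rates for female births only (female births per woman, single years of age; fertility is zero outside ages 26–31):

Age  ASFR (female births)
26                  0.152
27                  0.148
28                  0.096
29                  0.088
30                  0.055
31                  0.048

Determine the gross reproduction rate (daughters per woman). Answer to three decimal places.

0.587

Sum of female ASFRs = 0.152 + 0.148 + 0.096 + 0.088 + 0.055 + 0.048 = 0.587
GRR = 0.587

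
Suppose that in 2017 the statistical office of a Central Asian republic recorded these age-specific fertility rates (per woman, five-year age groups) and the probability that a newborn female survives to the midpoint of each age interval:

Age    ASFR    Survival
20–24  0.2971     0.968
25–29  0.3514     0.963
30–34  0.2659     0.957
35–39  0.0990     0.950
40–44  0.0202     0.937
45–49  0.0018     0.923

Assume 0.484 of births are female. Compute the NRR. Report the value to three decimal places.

2.408

Proportion female at birth = 0.484.
Survival-weighted fertility by age (5·fₓ·Sₓ):
  20–24: 5 × 0.2971 × 0.968 = 1.43796
  25–29: 5 × 0.3514 × 0.963 = 1.69199
  30–34: 5 × 0.2659 × 0.957 = 1.27233
  35–39: 5 × 0.0990 × 0.950 = 0.47025
  40–44: 5 × 0.0202 × 0.937 = 0.09464
  45–49: 5 × 0.0018 × 0.923 = 0.00831
Sum = 4.97548
NRR = 0.484 × 4.97548 = 2.40813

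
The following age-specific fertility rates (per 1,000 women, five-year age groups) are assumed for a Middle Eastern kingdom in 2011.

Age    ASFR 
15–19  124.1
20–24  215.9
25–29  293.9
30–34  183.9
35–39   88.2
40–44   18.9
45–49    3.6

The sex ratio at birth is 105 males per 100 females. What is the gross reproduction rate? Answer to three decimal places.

Proportion female at birth = 100 / (100 + 105) = 0.48780.
Sum of ASFRs = 124.1 + 215.9 + 293.9 + 183.9 + 88.2 + 18.9 + 3.6 = 928.5
TFR = 5 × 928.5 / 1000 = 4.6425
GRR = 0.48780 × 4.6425 = 2.26461

2.265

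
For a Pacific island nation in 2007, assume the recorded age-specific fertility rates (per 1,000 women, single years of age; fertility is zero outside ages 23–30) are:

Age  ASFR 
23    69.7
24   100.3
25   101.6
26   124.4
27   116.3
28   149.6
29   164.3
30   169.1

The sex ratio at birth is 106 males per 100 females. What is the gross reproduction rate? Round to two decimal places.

0.48

Proportion female at birth = 100 / (100 + 106) = 0.48544.
Sum of ASFRs = 69.7 + 100.3 + 101.6 + 124.4 + 116.3 + 149.6 + 164.3 + 169.1 = 995.3
TFR = 995.3 / 1000 = 0.9953
GRR = 0.48544 × 0.9953 = 0.48316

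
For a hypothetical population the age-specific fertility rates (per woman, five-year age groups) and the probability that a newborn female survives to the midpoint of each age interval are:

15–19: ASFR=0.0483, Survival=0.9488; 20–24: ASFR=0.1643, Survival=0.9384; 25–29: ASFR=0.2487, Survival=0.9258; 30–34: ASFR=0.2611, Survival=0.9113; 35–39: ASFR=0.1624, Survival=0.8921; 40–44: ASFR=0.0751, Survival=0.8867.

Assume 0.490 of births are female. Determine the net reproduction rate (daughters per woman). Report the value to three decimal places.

2.155

Proportion female at birth = 0.490.
Survival-weighted fertility by age (5·fₓ·Sₓ):
  15–19: 5 × 0.0483 × 0.9488 = 0.22914
  20–24: 5 × 0.1643 × 0.9384 = 0.77090
  25–29: 5 × 0.2487 × 0.9258 = 1.15123
  30–34: 5 × 0.2611 × 0.9113 = 1.18970
  35–39: 5 × 0.1624 × 0.8921 = 0.72439
  40–44: 5 × 0.0751 × 0.8867 = 0.33296
Sum = 4.39832
NRR = 0.490 × 4.39832 = 2.15518
With NRR above 1 the population is above replacement fertility.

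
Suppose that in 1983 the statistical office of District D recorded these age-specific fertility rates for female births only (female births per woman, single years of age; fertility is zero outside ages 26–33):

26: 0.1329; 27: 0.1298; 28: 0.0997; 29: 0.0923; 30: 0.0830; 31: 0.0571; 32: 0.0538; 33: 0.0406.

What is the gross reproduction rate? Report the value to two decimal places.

0.69

Sum of female ASFRs = 0.1329 + 0.1298 + 0.0997 + 0.0923 + 0.0830 + 0.0571 + 0.0538 + 0.0406 = 0.6892
GRR = 0.6892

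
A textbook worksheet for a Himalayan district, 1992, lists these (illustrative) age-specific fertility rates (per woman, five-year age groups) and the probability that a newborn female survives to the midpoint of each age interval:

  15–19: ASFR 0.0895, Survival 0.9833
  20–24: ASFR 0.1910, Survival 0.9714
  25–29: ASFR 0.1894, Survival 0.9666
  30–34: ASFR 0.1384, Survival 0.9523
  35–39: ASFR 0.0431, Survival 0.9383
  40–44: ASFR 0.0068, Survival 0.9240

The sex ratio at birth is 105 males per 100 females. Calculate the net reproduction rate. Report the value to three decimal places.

1.549

Proportion female at birth = 100 / (100 + 105) = 0.48780.
Weighting each age-specific rate by interval width and survival:
  15–19: 5 × 0.0895 × 0.9833 = 0.44003
  20–24: 5 × 0.1910 × 0.9714 = 0.92769
  25–29: 5 × 0.1894 × 0.9666 = 0.91537
  30–34: 5 × 0.1384 × 0.9523 = 0.65899
  35–39: 5 × 0.0431 × 0.9383 = 0.20220
  40–44: 5 × 0.0068 × 0.9240 = 0.03142
Sum = 3.17570
NRR = 0.48780 × 3.17570 = 1.54911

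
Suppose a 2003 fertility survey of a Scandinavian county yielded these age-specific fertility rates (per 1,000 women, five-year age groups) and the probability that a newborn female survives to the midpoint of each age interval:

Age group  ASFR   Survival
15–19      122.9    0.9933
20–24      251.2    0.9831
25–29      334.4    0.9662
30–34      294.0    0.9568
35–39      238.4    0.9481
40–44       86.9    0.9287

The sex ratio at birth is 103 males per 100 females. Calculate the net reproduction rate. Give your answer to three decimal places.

Proportion female at birth = 100 / (100 + 103) = 0.49261.
Each age group contributes 5 × ASFR × survival:
  15–19: 5 × 122.9/1000 × 0.9933 = 0.61038
  20–24: 5 × 251.2/1000 × 0.9831 = 1.23477
  25–29: 5 × 334.4/1000 × 0.9662 = 1.61549
  30–34: 5 × 294.0/1000 × 0.9568 = 1.40650
  35–39: 5 × 238.4/1000 × 0.9481 = 1.13014
  40–44: 5 × 86.9/1000 × 0.9287 = 0.40352
Sum = 6.40080
NRR = 0.49261 × 6.40080 = 3.15310

3.153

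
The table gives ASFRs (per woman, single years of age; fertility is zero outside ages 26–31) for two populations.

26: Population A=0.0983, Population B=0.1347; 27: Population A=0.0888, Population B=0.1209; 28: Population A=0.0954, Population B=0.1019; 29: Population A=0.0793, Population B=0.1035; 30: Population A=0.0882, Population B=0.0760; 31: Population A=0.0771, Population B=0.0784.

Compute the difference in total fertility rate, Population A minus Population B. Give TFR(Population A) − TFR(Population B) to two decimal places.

-0.09

Population A:
  Sum of ASFRs = 0.0983 + 0.0888 + 0.0954 + 0.0793 + 0.0882 + 0.0771 = 0.5271
  TFR = 0.5271
Population B:
  Sum of ASFRs = 0.1347 + 0.1209 + 0.1019 + 0.1035 + 0.0760 + 0.0784 = 0.6154
  TFR = 0.6154
Difference = 0.5271 − 0.6154 = -0.0883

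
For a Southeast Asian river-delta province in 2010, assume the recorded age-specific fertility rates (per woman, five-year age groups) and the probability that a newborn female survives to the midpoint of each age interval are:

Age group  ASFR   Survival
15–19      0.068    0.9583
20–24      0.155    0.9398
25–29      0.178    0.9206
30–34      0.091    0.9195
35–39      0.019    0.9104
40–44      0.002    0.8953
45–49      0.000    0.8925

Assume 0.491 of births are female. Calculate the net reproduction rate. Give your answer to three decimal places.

1.172

Proportion female at birth = 0.491.
Per-age-group product (5 × ASFR × survival probability):
  15–19: 5 × 0.068 × 0.9583 = 0.32582
  20–24: 5 × 0.155 × 0.9398 = 0.72835
  25–29: 5 × 0.178 × 0.9206 = 0.81933
  30–34: 5 × 0.091 × 0.9195 = 0.41837
  35–39: 5 × 0.019 × 0.9104 = 0.08649
  40–44: 5 × 0.002 × 0.8953 = 0.00895
  45–49: 5 × 0.000 × 0.8925 = 0.00000
Sum = 2.38731
NRR = 0.491 × 2.38731 = 1.17217
NRR > 1, so each generation more than replaces itself.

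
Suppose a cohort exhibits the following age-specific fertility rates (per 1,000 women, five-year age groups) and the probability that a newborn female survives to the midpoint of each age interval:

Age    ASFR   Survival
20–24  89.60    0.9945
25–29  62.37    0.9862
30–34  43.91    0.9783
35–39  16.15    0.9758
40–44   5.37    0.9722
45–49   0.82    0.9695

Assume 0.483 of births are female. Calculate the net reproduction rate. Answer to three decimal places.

Proportion female at birth = 0.483.
Weighting each age-specific rate by interval width and survival:
  20–24: 5 × 89.60/1000 × 0.9945 = 0.44554
  25–29: 5 × 62.37/1000 × 0.9862 = 0.30755
  30–34: 5 × 43.91/1000 × 0.9783 = 0.21479
  35–39: 5 × 16.15/1000 × 0.9758 = 0.07880
  40–44: 5 × 5.37/1000 × 0.9722 = 0.02610
  45–49: 5 × 0.82/1000 × 0.9695 = 0.00397
Sum = 1.07675
NRR = 0.483 × 1.07675 = 0.52007
NRR < 1, so the cohort does not fully replace itself.

0.520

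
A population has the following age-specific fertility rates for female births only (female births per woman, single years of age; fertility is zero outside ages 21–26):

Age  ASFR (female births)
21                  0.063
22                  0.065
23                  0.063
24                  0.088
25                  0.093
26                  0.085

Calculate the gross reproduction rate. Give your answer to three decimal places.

Sum of female ASFRs = 0.063 + 0.065 + 0.063 + 0.088 + 0.093 + 0.085 = 0.457
GRR = 0.457

0.457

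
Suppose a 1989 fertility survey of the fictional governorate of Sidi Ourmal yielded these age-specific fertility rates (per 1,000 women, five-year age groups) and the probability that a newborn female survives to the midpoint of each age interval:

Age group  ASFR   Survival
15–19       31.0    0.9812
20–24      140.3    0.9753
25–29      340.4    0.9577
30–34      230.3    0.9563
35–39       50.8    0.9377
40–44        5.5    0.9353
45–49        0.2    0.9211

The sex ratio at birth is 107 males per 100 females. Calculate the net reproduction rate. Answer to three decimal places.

1.851

Proportion female at birth = 100 / (100 + 107) = 0.48309.
Survival-weighted fertility by age (5·fₓ·Sₓ):
  15–19: 5 × 31.0/1000 × 0.9812 = 0.15209
  20–24: 5 × 140.3/1000 × 0.9753 = 0.68417
  25–29: 5 × 340.4/1000 × 0.9577 = 1.63001
  30–34: 5 × 230.3/1000 × 0.9563 = 1.10118
  35–39: 5 × 50.8/1000 × 0.9377 = 0.23818
  40–44: 5 × 5.5/1000 × 0.9353 = 0.02572
  45–49: 5 × 0.2/1000 × 0.9211 = 0.00092
Sum = 3.83227
NRR = 0.48309 × 3.83227 = 1.85133
NRR > 1, so each generation more than replaces itself.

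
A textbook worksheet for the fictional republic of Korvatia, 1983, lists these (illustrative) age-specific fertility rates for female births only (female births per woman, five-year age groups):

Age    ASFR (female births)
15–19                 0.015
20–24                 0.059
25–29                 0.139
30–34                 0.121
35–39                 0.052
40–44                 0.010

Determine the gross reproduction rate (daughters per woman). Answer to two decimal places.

1.98

Sum of female ASFRs = 0.015 + 0.059 + 0.139 + 0.121 + 0.052 + 0.010 = 0.396
GRR = 5 × 0.396 = 1.98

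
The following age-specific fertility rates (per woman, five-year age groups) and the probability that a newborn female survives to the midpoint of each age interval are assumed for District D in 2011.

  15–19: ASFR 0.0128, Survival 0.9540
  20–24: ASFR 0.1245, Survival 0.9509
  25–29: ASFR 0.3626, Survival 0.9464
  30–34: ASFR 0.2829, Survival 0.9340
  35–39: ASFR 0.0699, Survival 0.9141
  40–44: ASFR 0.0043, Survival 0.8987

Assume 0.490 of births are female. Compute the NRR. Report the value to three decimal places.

Proportion female at birth = 0.490.
Each age group contributes 5 × ASFR × survival:
  15–19: 5 × 0.0128 × 0.9540 = 0.06106
  20–24: 5 × 0.1245 × 0.9509 = 0.59194
  25–29: 5 × 0.3626 × 0.9464 = 1.71582
  30–34: 5 × 0.2829 × 0.9340 = 1.32114
  35–39: 5 × 0.0699 × 0.9141 = 0.31948
  40–44: 5 × 0.0043 × 0.8987 = 0.01932
Sum = 4.02876
NRR = 0.490 × 4.02876 = 1.97409

1.974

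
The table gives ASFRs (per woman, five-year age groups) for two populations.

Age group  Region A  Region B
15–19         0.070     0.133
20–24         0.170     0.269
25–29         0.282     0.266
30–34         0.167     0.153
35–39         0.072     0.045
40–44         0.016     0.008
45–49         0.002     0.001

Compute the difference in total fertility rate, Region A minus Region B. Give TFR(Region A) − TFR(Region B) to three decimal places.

Region A:
  Sum of ASFRs = 0.070 + 0.170 + 0.282 + 0.167 + 0.072 + 0.016 + 0.002 = 0.779
  TFR = 5 × 0.779 = 3.895
Region B:
  Sum of ASFRs = 0.133 + 0.269 + 0.266 + 0.153 + 0.045 + 0.008 + 0.001 = 0.875
  TFR = 5 × 0.875 = 4.375
Difference = 3.895 − 4.375 = -0.48

-0.480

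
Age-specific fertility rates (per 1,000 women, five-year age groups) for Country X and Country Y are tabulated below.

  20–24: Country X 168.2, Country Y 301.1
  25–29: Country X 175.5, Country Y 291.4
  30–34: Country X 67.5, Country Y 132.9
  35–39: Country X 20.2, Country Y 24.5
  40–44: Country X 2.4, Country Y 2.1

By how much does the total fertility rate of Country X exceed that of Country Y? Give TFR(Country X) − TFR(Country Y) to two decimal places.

Country X:
  Sum of ASFRs = 168.2 + 175.5 + 67.5 + 20.2 + 2.4 = 433.8
  TFR = 5 × 433.8 / 1000 = 2.169
Country Y:
  Sum of ASFRs = 301.1 + 291.4 + 132.9 + 24.5 + 2.1 = 752.0
  TFR = 5 × 752.0 / 1000 = 3.76
Difference = 2.169 − 3.76 = -1.591

-1.59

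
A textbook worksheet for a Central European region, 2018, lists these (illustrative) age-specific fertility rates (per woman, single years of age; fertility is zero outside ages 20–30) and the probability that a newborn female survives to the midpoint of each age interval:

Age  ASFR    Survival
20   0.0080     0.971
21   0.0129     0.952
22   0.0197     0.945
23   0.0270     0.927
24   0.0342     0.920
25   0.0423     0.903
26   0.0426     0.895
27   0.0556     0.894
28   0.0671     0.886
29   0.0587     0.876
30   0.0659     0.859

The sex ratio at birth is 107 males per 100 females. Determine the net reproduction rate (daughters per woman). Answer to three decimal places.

Proportion female at birth = 100 / (100 + 107) = 0.48309.
Survival-weighted fertility by age (1·fₓ·Sₓ):
  20: 1 × 0.0080 × 0.971 = 0.00777
  21: 1 × 0.0129 × 0.952 = 0.01228
  22: 1 × 0.0197 × 0.945 = 0.01862
  23: 1 × 0.0270 × 0.927 = 0.02503
  24: 1 × 0.0342 × 0.920 = 0.03146
  25: 1 × 0.0423 × 0.903 = 0.03820
  26: 1 × 0.0426 × 0.895 = 0.03813
  27: 1 × 0.0556 × 0.894 = 0.04971
  28: 1 × 0.0671 × 0.886 = 0.05945
  29: 1 × 0.0587 × 0.876 = 0.05142
  30: 1 × 0.0659 × 0.859 = 0.05661
Sum = 0.38868
NRR = 0.48309 × 0.38868 = 0.18777
With NRR below 1 the population is below replacement fertility.

0.188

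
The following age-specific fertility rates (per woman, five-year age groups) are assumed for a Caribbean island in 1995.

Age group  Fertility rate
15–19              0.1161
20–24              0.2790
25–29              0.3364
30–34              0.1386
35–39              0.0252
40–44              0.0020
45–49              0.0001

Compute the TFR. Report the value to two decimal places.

Sum of ASFRs = 0.1161 + 0.2790 + 0.3364 + 0.1386 + 0.0252 + 0.0020 + 0.0001 = 0.8974
TFR = 5 × 0.8974 = 4.487

4.49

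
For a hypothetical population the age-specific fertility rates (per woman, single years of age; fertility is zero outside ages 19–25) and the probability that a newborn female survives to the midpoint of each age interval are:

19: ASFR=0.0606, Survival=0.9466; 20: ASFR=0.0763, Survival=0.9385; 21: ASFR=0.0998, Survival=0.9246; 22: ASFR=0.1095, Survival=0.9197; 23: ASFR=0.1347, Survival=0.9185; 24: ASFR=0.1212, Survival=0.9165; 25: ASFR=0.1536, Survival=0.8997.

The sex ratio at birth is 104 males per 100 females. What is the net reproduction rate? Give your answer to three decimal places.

0.341

Proportion female at birth = 100 / (100 + 104) = 0.49020.
Each age group contributes 1 × ASFR × survival:
  19: 1 × 0.0606 × 0.9466 = 0.05736
  20: 1 × 0.0763 × 0.9385 = 0.07161
  21: 1 × 0.0998 × 0.9246 = 0.09228
  22: 1 × 0.1095 × 0.9197 = 0.10071
  23: 1 × 0.1347 × 0.9185 = 0.12372
  24: 1 × 0.1212 × 0.9165 = 0.11108
  25: 1 × 0.1536 × 0.8997 = 0.13819
Sum = 0.69495
NRR = 0.49020 × 0.69495 = 0.34066
With NRR below 1 the population is below replacement fertility.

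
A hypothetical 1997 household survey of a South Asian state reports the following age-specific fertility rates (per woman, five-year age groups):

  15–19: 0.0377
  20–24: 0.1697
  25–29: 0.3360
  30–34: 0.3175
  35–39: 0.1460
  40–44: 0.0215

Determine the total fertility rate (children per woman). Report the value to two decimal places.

Sum of ASFRs = 0.0377 + 0.1697 + 0.3360 + 0.3175 + 0.1460 + 0.0215 = 1.0284
TFR = 5 × 1.0284 = 5.142

5.14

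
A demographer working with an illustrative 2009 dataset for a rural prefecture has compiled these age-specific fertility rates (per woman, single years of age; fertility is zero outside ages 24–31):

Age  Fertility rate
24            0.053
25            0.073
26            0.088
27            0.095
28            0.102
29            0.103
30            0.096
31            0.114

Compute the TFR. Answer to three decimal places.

0.724

Sum of ASFRs = 0.053 + 0.073 + 0.088 + 0.095 + 0.102 + 0.103 + 0.096 + 0.114 = 0.724
TFR = 0.724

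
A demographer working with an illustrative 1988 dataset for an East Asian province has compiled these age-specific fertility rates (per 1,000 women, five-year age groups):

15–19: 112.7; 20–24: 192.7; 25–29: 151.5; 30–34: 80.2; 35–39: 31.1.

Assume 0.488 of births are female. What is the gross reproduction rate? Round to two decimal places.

Proportion female at birth = 0.488.
Sum of ASFRs = 112.7 + 192.7 + 151.5 + 80.2 + 31.1 = 568.2
TFR = 5 × 568.2 / 1000 = 2.841
GRR = 0.488 × 2.841 = 1.38641

1.39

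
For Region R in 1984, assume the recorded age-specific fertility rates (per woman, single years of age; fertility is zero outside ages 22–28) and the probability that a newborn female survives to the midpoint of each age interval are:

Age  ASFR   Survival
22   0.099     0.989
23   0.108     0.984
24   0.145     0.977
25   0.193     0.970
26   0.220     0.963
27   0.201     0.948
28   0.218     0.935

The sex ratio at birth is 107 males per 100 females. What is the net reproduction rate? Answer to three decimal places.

Proportion female at birth = 100 / (100 + 107) = 0.48309.
Each age group contributes 1 × ASFR × survival:
  22: 1 × 0.099 × 0.989 = 0.09791
  23: 1 × 0.108 × 0.984 = 0.10627
  24: 1 × 0.145 × 0.977 = 0.14167
  25: 1 × 0.193 × 0.970 = 0.18721
  26: 1 × 0.220 × 0.963 = 0.21186
  27: 1 × 0.201 × 0.948 = 0.19055
  28: 1 × 0.218 × 0.935 = 0.20383
Sum = 1.13930
NRR = 0.48309 × 1.13930 = 0.55038

0.550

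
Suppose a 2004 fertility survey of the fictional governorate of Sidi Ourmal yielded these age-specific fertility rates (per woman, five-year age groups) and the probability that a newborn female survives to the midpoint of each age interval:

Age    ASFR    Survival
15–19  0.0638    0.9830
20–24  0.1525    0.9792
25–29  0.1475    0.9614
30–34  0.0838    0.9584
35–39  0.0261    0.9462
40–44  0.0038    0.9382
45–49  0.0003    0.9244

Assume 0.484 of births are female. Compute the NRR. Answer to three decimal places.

Proportion female at birth = 0.484.
Each age group contributes 5 × ASFR × survival:
  15–19: 5 × 0.0638 × 0.9830 = 0.31358
  20–24: 5 × 0.1525 × 0.9792 = 0.74664
  25–29: 5 × 0.1475 × 0.9614 = 0.70903
  30–34: 5 × 0.0838 × 0.9584 = 0.40157
  35–39: 5 × 0.0261 × 0.9462 = 0.12348
  40–44: 5 × 0.0038 × 0.9382 = 0.01783
  45–49: 5 × 0.0003 × 0.9244 = 0.00139
Sum = 2.31352
NRR = 0.484 × 2.31352 = 1.11974
With NRR above 1 the population is above replacement fertility.

1.120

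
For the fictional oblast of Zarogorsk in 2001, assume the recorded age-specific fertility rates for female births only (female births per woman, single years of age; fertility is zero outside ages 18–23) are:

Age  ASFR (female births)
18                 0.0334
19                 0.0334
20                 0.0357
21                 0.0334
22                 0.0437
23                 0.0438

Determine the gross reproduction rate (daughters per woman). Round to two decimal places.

Sum of female ASFRs = 0.0334 + 0.0334 + 0.0357 + 0.0334 + 0.0437 + 0.0438 = 0.2234
GRR = 0.2234

0.22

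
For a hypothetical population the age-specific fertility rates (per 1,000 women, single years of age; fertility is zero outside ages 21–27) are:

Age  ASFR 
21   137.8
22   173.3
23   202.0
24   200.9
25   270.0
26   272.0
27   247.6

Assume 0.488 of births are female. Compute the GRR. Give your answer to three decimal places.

0.734

Proportion female at birth = 0.488.
Sum of ASFRs = 137.8 + 173.3 + 202.0 + 200.9 + 270.0 + 272.0 + 247.6 = 1503.6
TFR = 1503.6 / 1000 = 1.5036
GRR = 0.488 × 1.5036 = 0.73376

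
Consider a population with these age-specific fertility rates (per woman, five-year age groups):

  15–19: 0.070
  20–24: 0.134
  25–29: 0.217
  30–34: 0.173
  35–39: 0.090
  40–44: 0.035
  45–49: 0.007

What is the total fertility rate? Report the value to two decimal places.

Sum of ASFRs = 0.070 + 0.134 + 0.217 + 0.173 + 0.090 + 0.035 + 0.007 = 0.726
TFR = 5 × 0.726 = 3.63

3.63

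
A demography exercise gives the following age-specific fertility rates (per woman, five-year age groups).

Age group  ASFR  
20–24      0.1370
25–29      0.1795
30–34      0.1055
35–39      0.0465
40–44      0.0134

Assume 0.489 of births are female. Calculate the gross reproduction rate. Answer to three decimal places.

1.178

Proportion female at birth = 0.489.
Sum of ASFRs = 0.1370 + 0.1795 + 0.1055 + 0.0465 + 0.0134 = 0.4819
TFR = 5 × 0.4819 = 2.4095
GRR = 0.489 × 2.4095 = 1.17825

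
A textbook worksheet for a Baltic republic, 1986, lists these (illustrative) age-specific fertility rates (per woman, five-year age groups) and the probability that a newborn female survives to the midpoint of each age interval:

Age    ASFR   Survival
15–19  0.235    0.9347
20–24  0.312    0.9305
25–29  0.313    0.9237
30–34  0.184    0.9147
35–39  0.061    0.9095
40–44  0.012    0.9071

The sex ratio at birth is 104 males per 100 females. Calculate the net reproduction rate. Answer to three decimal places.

Proportion female at birth = 100 / (100 + 104) = 0.49020.
Survival-weighted fertility by age (5·fₓ·Sₓ):
  15–19: 5 × 0.235 × 0.9347 = 1.09827
  20–24: 5 × 0.312 × 0.9305 = 1.45158
  25–29: 5 × 0.313 × 0.9237 = 1.44559
  30–34: 5 × 0.184 × 0.9147 = 0.84152
  35–39: 5 × 0.061 × 0.9095 = 0.27740
  40–44: 5 × 0.012 × 0.9071 = 0.05443
Sum = 5.16879
NRR = 0.49020 × 5.16879 = 2.53374
With NRR above 1 the population is above replacement fertility.

2.534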